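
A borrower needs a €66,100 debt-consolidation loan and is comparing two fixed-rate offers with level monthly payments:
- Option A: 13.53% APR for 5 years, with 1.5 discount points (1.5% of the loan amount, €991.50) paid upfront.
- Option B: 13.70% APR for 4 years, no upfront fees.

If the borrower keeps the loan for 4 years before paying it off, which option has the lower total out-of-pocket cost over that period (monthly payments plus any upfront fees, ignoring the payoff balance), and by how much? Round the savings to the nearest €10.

Option A by €12,180

Option A: at 13.53% the monthly rate is 0.0112750, so the payment is 66,100 × 0.0112750 / (1 − 1.0112750^−60) = €1,521.97.
Option B: monthly rate = 13.7%/12 = 0.0114167; payment = 66,100 × 0.0114167 / (1 − (1+0.0114167)^−48) = €1,796.35.
Over 48 months: Option A costs 48 × €1,521.97 + €991.50 = €74,046.06; Option B costs 48 × €1,796.35 = €86,224.80.
Option A is cheaper by €86,224.80 − €74,046.06 = €12,178.74.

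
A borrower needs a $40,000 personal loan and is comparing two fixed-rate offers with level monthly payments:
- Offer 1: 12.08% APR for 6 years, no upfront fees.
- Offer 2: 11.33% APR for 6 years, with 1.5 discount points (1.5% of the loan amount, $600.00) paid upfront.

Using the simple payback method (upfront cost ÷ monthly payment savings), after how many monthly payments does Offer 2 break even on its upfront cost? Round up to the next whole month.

Offer 1: at 12.08% the monthly rate is 0.0100667, so the payment is 40,000 × 0.0100667 / (1 − 1.0100667^−72) = $783.67.
Offer 2: at 11.33% the monthly rate is 0.0094417, so the payment is 40,000 × 0.0094417 / (1 − 1.0094417^−72) = $768.14.
Monthly savings = $783.67 − $768.14 = $15.53.
Break-even = $600.00 / $15.53 = 38.63 → 39 months.

39 months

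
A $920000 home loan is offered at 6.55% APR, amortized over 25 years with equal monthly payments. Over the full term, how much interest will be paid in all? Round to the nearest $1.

$952,204

Monthly rate = 6.55%/12 = 0.0054583; payment = 920,000 × 0.0054583 / (1 − (1+0.0054583)^−300) = $6,240.68.
Total paid = 300 × $6,240.68 = $1,872,204.00; interest = $1,872,204.00 − $920,000 = $952,204.00.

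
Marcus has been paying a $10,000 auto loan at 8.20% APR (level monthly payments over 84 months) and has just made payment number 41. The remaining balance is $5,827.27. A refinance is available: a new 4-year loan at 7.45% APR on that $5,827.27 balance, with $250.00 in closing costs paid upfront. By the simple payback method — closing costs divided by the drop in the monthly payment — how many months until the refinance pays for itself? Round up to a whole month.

Current payment = 10,000 × 8.2%/12 / (1 − (1+0.0068333)^−84) = $156.86.
Refinanced payment = 5,827.27 × 0.0062083 / (1 − (1+0.0062083)^−48) = $140.76.
Monthly savings = $156.86 − $140.76 = $16.10.
Break-even = $250.00 / $16.10 = 15.53 → 16 months.

16 months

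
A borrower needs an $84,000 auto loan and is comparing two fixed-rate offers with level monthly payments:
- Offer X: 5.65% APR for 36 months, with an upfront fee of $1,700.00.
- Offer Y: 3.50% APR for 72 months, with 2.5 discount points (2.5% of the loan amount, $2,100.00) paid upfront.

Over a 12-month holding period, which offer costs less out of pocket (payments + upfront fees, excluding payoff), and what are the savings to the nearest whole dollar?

Offer X: monthly rate = 5.65%/12 = 0.0047083; payment = 84,000 × 0.0047083 / (1 − (1+0.0047083)^−36) = $2,542.14.
Offer Y: at 3.50% the monthly rate is 0.0029167, so the payment is 84,000 × 0.0029167 / (1 − 1.0029167^−72) = $1,295.15.
Over 12 months: Offer X costs 12 × $2,542.14 + $1,700.00 = $32,205.68; Offer Y costs 12 × $1,295.15 + $2,100.00 = $17,641.80.
Offer Y is cheaper by $32,205.68 − $17,641.80 = $14,563.88.

Offer Y by $14,564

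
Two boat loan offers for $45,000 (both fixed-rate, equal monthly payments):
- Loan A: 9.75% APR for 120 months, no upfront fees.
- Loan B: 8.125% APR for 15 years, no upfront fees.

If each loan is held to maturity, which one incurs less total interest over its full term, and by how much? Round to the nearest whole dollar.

Loan A by $7,378

Loan A: monthly rate = 9.75%/12 = 0.0081250; payment = 45,000 × 0.0081250 / (1 − (1+0.0081250)^−120) = $588.47.
Total interest on Loan A = 120 × $588.47 − $45,000 = $25,616.40.
Loan B: at 8.125% the monthly rate is 0.0067708, so the payment is 45,000 × 0.0067708 / (1 − 1.0067708^−180) = $433.30.
Total interest on Loan B = 180 × $433.30 − $45,000 = $32,994.00.
Loan A is lower by $7,377.60.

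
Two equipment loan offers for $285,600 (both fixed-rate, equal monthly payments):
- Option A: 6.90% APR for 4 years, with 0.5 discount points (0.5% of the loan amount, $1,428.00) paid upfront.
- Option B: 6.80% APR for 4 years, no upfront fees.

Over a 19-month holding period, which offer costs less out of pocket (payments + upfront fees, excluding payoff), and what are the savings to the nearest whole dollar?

Option A: monthly rate = 6.9%/12 = 0.0057500; payment = 285,600 × 0.0057500 / (1 − (1+0.0057500)^−48) = $6,825.80.
Option B: monthly rate = 6.8%/12 = 0.0056667; payment = 285,600 × 0.0056667 / (1 − (1+0.0056667)^−48) = $6,812.58.
Over 19 months: Option A costs 19 × $6,825.80 + $1,428.00 = $131,118.20; Option B costs 19 × $6,812.58 = $129,439.02.
Option B is cheaper by $131,118.20 − $129,439.02 = $1,679.18.

Option B by $1,679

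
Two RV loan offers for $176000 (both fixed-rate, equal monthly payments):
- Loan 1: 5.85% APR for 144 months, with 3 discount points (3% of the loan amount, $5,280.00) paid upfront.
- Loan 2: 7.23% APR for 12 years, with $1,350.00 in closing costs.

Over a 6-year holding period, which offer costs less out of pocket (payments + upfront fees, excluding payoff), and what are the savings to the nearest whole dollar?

Loan 1: at 5.85% the monthly rate is 0.0048750, so the payment is 176,000 × 0.0048750 / (1 − 1.0048750^−144) = $1,703.87.
Loan 2: monthly rate = 7.23%/12 = 0.0060250; payment = 176,000 × 0.0060250 / (1 − (1+0.0060250)^−144) = $1,831.60.
Over 72 months: Loan 1 costs 72 × $1,703.87 + $5,280.00 = $127,958.64; Loan 2 costs 72 × $1,831.60 + $1,350.00 = $133,225.20.
Loan 1 is cheaper by $133,225.20 − $127,958.64 = $5,266.56.

Loan 1 by $5,267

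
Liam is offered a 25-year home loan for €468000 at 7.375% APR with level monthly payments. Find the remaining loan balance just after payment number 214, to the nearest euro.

€227,956

With monthly rate i = 7.375%/12 = 0.0061458, the balance after k of n payments is P · [(1+i)^n − (1+i)^k] / [(1+i)^n − 1].
(1+0.0061458)^300 = 6.28463281 and (1+0.0061458)^214 = 3.71056179, so the balance is 468,000 × (6.28463281 − 3.71056179) / (6.28463281 − 1) = €227,956.28.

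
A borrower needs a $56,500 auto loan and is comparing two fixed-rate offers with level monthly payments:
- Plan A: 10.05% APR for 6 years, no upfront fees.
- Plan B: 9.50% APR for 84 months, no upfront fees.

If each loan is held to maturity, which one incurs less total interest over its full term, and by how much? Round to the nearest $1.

Plan A: monthly rate = 10.05%/12 = 0.0083750; payment = 56,500 × 0.0083750 / (1 − (1+0.0083750)^−72) = $1,048.13.
Total interest on Plan A = 72 × $1,048.13 − $56,500 = $18,965.36.
Plan B: monthly rate = 9.5%/12 = 0.0079167; payment = 56,500 × 0.0079167 / (1 − (1+0.0079167)^−84) = $923.43.
Total interest on Plan B = 84 × $923.43 − $56,500 = $21,068.12.
Plan A is lower by $2,102.76.

Plan A by $2,103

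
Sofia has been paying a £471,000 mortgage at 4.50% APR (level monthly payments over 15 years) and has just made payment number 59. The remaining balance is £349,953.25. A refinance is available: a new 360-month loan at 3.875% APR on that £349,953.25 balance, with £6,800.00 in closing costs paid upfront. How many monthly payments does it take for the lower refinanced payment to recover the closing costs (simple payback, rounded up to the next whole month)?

4 months

Current payment = 471,000 × 4.5%/12 / (1 − (1+0.0037500)^−180) = £3,603.12.
Refinanced payment = 349,953.25 × 0.0032292 / (1 − (1+0.0032292)^−360) = £1,645.61.
Monthly savings = £3,603.12 − £1,645.61 = £1,957.51.
Break-even = £6,800.00 / £1,957.51 = 3.47 → 4 months.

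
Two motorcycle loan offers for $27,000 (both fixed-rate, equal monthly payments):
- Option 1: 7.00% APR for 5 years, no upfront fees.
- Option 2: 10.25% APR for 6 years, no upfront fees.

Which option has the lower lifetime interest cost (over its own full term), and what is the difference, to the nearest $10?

Option 1 by $4,180

Option 1: monthly rate = 7%/12 = 0.0058333; payment = 27,000 × 0.0058333 / (1 − (1+0.0058333)^−60) = $534.63.
Total interest on Option 1 = 60 × $534.63 − $27,000 = $5,077.80.
Option 2: at 10.25% the monthly rate is 0.0085417, so the payment is 27,000 × 0.0085417 / (1 − 1.0085417^−72) = $503.61.
Total interest on Option 2 = 72 × $503.61 − $27,000 = $9,259.92.
Option 1 is lower by $4,182.12.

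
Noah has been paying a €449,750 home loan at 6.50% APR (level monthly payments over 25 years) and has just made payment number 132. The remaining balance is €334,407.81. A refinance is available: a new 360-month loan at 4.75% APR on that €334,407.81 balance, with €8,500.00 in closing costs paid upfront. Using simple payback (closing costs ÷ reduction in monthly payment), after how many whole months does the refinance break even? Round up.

Current payment = 449,750 × 6.5%/12 / (1 − (1+0.0054167)^−300) = €3,036.74.
Refinanced payment = 334,407.81 × 0.0039583 / (1 − (1+0.0039583)^−360) = €1,744.43.
Monthly savings = €3,036.74 − €1,744.43 = €1,292.31.
Break-even = €8,500.00 / €1,292.31 = 6.58 → 7 months.

7 months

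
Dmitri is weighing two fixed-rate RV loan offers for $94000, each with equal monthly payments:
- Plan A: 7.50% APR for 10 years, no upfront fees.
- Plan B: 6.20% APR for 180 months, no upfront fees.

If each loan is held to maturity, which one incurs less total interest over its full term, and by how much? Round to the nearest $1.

Plan A: monthly rate = 7.5%/12 = 0.0062500; payment = 94,000 × 0.0062500 / (1 − (1+0.0062500)^−120) = $1,115.80.
Total interest on Plan A = 120 × $1,115.80 − $94,000 = $39,896.00.
Plan B: monthly rate = 6.2%/12 = 0.0051667; payment = 94,000 × 0.0051667 / (1 − (1+0.0051667)^−180) = $803.42.
Total interest on Plan B = 180 × $803.42 − $94,000 = $50,615.60.
Plan A is lower by $10,719.60.

Plan A by $10,720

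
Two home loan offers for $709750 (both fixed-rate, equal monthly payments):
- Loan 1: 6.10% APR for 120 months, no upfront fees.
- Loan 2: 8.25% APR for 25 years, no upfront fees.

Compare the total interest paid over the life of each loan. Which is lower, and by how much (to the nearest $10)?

Loan 1 by $728,960

Loan 1: monthly rate = 6.1%/12 = 0.0050833; payment = 709,750 × 0.0050833 / (1 − (1+0.0050833)^−120) = $7,915.37.
Total interest on Loan 1 = 120 × $7,915.37 − $709,750 = $240,094.40.
Loan 2: monthly rate = 8.25%/12 = 0.0068750; payment = 709,750 × 0.0068750 / (1 − (1+0.0068750)^−300) = $5,596.02.
Total interest on Loan 2 = 300 × $5,596.02 − $709,750 = $969,056.00.
Loan 1 is lower by $728,961.60.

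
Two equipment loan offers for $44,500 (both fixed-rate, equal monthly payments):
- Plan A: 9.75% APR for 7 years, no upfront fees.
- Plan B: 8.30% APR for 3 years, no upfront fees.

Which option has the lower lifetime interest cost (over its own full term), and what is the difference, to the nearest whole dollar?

Plan A: monthly rate = 9.75%/12 = 0.0081250; payment = 44,500 × 0.0081250 / (1 − (1+0.0081250)^−84) = $733.02.
Total interest on Plan A = 84 × $733.02 − $44,500 = $17,073.68.
Plan B: monthly rate = 8.3%/12 = 0.0069167; payment = 44,500 × 0.0069167 / (1 − (1+0.0069167)^−36) = $1,400.64.
Total interest on Plan B = 36 × $1,400.64 − $44,500 = $5,923.04.
Plan B is lower by $11,150.64.

Plan B by $11,151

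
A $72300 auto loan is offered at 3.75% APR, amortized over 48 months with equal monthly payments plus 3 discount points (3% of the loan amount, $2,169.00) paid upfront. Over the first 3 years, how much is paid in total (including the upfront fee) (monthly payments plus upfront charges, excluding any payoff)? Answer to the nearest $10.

$60,650

Monthly rate = 3.75%/12 = 0.0031250; payment = 72,300 × 0.0031250 / (1 − (1+0.0031250)^−48) = $1,624.39.
Total outlay = 36 × $1,624.39 + $2,169.00 = $60,647.04.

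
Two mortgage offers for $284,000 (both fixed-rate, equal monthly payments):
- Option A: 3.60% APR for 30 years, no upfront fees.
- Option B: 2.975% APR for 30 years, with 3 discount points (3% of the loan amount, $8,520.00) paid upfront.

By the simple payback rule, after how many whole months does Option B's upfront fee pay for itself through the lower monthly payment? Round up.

Option A: monthly rate = 3.6%/12 = 0.0030000; payment = 284,000 × 0.0030000 / (1 − (1+0.0030000)^−360) = $1,291.19.
Option B: monthly rate = 2.975%/12 = 0.0024792; payment = 284,000 × 0.0024792 / (1 − (1+0.0024792)^−360) = $1,193.53.
Monthly savings = $1,291.19 − $1,193.53 = $97.66.
Break-even = $8,520.00 / $97.66 = 87.24 → 88 months.

88 months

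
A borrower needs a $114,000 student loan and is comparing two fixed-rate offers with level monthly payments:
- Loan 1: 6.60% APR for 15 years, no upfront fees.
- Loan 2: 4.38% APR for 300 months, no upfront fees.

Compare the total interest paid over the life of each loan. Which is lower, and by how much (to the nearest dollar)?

Loan 1: at 6.60% the monthly rate is 0.0055000, so the payment is 114,000 × 0.0055000 / (1 − 1.0055000^−180) = $999.34.
Total interest on Loan 1 = 180 × $999.34 − $114,000 = $65,881.20.
Loan 2: monthly rate = 4.38%/12 = 0.0036500; payment = 114,000 × 0.0036500 / (1 − (1+0.0036500)^−300) = $625.91.
Total interest on Loan 2 = 300 × $625.91 − $114,000 = $73,773.00.
Loan 1 is lower by $7,891.80.

Loan 1 by $7,892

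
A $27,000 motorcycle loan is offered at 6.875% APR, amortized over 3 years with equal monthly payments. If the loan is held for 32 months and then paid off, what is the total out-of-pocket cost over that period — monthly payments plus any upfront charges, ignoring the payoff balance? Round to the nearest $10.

$26,630

Monthly rate = 6.875%/12 = 0.0057292; payment = 27,000 × 0.0057292 / (1 − (1+0.0057292)^−36) = $832.14.
Total outlay = 32 × $832.14 = $26,628.48.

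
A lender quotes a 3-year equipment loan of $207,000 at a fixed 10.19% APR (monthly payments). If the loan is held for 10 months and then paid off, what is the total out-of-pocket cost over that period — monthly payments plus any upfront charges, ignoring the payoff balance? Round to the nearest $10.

$66,980

At 10.19% the monthly rate is 0.0084917, so the payment is 207,000 × 0.0084917 / (1 − 1.0084917^−36) = $6,697.79.
Total outlay = 10 × $6,697.79 = $66,977.90.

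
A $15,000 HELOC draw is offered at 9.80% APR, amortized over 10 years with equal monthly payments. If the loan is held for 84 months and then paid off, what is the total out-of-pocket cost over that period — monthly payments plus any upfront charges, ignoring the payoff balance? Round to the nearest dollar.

Monthly rate = 9.8%/12 = 0.0081667; payment = 15,000 × 0.0081667 / (1 − (1+0.0081667)^−120) = $196.57.
Total outlay = 84 × $196.57 = $16,511.88.

$16,512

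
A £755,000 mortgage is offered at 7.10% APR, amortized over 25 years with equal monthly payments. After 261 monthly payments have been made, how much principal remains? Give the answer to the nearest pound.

With monthly rate i = 7.1%/12 = 0.0059167, the balance after k of n payments is P · [(1+i)^n − (1+i)^k] / [(1+i)^n − 1].
(1+0.0059167)^300 = 5.86950075 and (1+0.0059167)^261 = 4.66318893, so the balance is 755,000 × (5.86950075 − 4.66318893) / (5.86950075 − 1) = £187,034.66.

£187,035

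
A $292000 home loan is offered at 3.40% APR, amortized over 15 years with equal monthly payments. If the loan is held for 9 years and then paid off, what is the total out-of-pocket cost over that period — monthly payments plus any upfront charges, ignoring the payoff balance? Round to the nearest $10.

$223,900

At 3.40% the monthly rate is 0.0028333, so the payment is 292,000 × 0.0028333 / (1 − 1.0028333^−180) = $2,073.15.
Total outlay = 108 × $2,073.15 = $223,900.20.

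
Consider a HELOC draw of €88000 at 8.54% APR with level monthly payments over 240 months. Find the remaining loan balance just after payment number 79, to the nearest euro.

€73,262

With monthly rate i = 8.54%/12 = 0.0071167, the balance after k of n payments is P · [(1+i)^n − (1+i)^k] / [(1+i)^n − 1].
(1+0.0071167)^240 = 5.48463775 and (1+0.0071167)^79 = 1.75106742, so the balance is 88,000 × (5.48463775 − 1.75106742) / (5.48463775 − 1) = €73,262.15.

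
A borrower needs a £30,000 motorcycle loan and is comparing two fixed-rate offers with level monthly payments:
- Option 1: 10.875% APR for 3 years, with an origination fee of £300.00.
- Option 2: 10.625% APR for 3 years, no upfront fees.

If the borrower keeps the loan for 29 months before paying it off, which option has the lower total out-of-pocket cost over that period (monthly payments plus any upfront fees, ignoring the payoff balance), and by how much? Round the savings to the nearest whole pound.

Option 1: monthly rate = 10.875%/12 = 0.0090625; payment = 30,000 × 0.0090625 / (1 − (1+0.0090625)^−36) = £980.39.
Option 2: monthly rate = 10.625%/12 = 0.0088542; payment = 30,000 × 0.0088542 / (1 − (1+0.0088542)^−36) = £976.84.
Over 29 months: Option 1 costs 29 × £980.39 + £300.00 = £28,731.31; Option 2 costs 29 × £976.84 = £28,328.36.
Option 2 is cheaper by £28,731.31 − £28,328.36 = £402.95.

Option 2 by £403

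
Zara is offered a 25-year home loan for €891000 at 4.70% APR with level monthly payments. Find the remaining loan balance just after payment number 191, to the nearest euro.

With monthly rate i = 4.7%/12 = 0.0039167, the balance after k of n payments is P · [(1+i)^n − (1+i)^k] / [(1+i)^n − 1].
(1+0.0039167)^300 = 3.23071976 and (1+0.0039167)^191 = 2.10986117, so the balance is 891,000 × (3.23071976 − 2.10986117) / (3.23071976 − 1) = €447,696.31.

€447,696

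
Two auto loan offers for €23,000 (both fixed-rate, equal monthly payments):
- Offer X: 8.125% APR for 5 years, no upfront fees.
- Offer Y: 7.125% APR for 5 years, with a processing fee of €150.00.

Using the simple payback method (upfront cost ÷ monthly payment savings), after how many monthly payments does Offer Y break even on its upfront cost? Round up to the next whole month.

14 months

Offer X: at 8.125% the monthly rate is 0.0067708, so the payment is 23,000 × 0.0067708 / (1 − 1.0067708^−60) = €467.73.
Offer Y: monthly rate = 7.125%/12 = 0.0059375; payment = 23,000 × 0.0059375 / (1 − (1+0.0059375)^−60) = €456.79.
Monthly savings = €467.73 − €456.79 = €10.94.
Break-even = €150.00 / €10.94 = 13.71 → 14 months.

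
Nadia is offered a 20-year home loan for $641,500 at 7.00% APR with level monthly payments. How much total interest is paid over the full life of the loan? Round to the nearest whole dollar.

Monthly rate = 7%/12 = 0.0058333; payment = 641,500 × 0.0058333 / (1 − (1+0.0058333)^−240) = $4,973.54.
Total paid = 240 × $4,973.54 = $1,193,649.60; interest = $1,193,649.60 − $641,500 = $552,149.60.

$552,150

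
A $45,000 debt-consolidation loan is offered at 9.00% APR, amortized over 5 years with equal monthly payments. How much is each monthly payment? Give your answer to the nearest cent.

$934.13

Monthly rate = 9%/12 = 0.0075000; payment = 45,000 × 0.0075000 / (1 − (1+0.0075000)^−60) = $934.13.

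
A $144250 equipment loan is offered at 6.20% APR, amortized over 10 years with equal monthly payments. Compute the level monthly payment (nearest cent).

$1,616.00

Monthly rate = 6.2%/12 = 0.0051667; payment = 144,250 × 0.0051667 / (1 − (1+0.0051667)^−120) = $1,616.00.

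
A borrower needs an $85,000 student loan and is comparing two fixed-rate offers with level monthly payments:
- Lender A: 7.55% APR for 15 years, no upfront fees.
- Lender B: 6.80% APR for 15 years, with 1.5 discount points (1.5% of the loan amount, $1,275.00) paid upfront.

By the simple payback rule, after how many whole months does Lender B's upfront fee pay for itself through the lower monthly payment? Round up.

Lender A: monthly rate = 7.55%/12 = 0.0062917; payment = 85,000 × 0.0062917 / (1 − (1+0.0062917)^−180) = $790.38.
Lender B: monthly rate = 6.8%/12 = 0.0056667; payment = 85,000 × 0.0056667 / (1 − (1+0.0056667)^−180) = $754.53.
Monthly savings = $790.38 − $754.53 = $35.85.
Break-even = $1,275.00 / $35.85 = 35.56 → 36 months.

36 months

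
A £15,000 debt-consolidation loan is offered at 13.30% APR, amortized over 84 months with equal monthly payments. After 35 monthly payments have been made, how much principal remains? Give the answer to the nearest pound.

£10,367

With monthly rate i = 13.3%/12 = 0.0110833, the balance after k of n payments is P · [(1+i)^n − (1+i)^k] / [(1+i)^n − 1].
(1+0.0110833)^84 = 2.52408473 and (1+0.0110833)^35 = 1.47076506, so the balance is 15,000 × (2.52408473 − 1.47076506) / (2.52408473 − 1) = £10,366.74.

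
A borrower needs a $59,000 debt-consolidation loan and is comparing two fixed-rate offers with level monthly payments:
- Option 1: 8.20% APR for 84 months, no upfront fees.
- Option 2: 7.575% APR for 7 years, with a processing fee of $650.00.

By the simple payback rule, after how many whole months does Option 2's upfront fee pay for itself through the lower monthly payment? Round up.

Option 1: monthly rate = 8.2%/12 = 0.0068333; payment = 59,000 × 0.0068333 / (1 − (1+0.0068333)^−84) = $925.48.
Option 2: at 7.575% the monthly rate is 0.0063125, so the payment is 59,000 × 0.0063125 / (1 − 1.0063125^−84) = $907.14.
Monthly savings = $925.48 − $907.14 = $18.34.
Break-even = $650.00 / $18.34 = 35.44 → 36 months.

36 months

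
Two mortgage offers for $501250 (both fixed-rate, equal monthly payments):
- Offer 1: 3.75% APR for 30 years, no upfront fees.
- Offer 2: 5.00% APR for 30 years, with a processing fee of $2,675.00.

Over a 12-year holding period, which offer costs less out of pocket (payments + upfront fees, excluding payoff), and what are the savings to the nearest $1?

Offer 1: at 3.75% the monthly rate is 0.0031250, so the payment is 501,250 × 0.0031250 / (1 − 1.0031250^−360) = $2,321.37.
Offer 2: at 5.00% the monthly rate is 0.0041667, so the payment is 501,250 × 0.0041667 / (1 − 1.0041667^−360) = $2,690.82.
Over 144 months: Offer 1 costs 144 × $2,321.37 = $334,277.28; Offer 2 costs 144 × $2,690.82 + $2,675.00 = $390,153.08.
Offer 1 is cheaper by $390,153.08 − $334,277.28 = $55,875.80.

Offer 1 by $55,876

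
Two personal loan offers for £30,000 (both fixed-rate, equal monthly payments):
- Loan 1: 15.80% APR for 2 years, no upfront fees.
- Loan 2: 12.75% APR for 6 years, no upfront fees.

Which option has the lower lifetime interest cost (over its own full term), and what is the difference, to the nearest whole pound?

Loan 1 by £7,891

Loan 1: monthly rate = 15.8%/12 = 0.0131667; payment = 30,000 × 0.0131667 / (1 − (1+0.0131667)^−24) = £1,466.03.
Total interest on Loan 1 = 24 × £1,466.03 − £30,000 = £5,184.72.
Loan 2: at 12.75% the monthly rate is 0.0106250, so the payment is 30,000 × 0.0106250 / (1 − 1.0106250^−72) = £598.27.
Total interest on Loan 2 = 72 × £598.27 − £30,000 = £13,075.44.
Loan 1 is lower by £7,890.72.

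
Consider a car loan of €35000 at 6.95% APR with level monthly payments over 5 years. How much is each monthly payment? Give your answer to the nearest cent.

At 6.95% the monthly rate is 0.0057917, so the payment is 35,000 × 0.0057917 / (1 − 1.0057917^−60) = €692.22.

€692.22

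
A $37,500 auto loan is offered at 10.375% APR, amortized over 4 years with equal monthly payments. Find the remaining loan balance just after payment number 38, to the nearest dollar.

With monthly rate i = 10.375%/12 = 0.0086458, the balance after k of n payments is P · [(1+i)^n − (1+i)^k] / [(1+i)^n − 1].
(1+0.0086458)^48 = 1.51167191 and (1+0.0086458)^38 = 1.38698114, so the balance is 37,500 × (1.51167191 − 1.38698114) / (1.51167191 − 1) = $9,138.48.

$9,138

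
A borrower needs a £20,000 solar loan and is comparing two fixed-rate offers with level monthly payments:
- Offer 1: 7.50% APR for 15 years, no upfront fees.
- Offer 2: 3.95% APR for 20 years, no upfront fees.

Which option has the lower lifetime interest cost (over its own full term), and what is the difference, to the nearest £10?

Offer 1: at 7.50% the monthly rate is 0.0062500, so the payment is 20,000 × 0.0062500 / (1 − 1.0062500^−180) = £185.40.
Total interest on Offer 1 = 180 × £185.40 − £20,000 = £13,372.00.
Offer 2: monthly rate = 3.95%/12 = 0.0032917; payment = 20,000 × 0.0032917 / (1 − (1+0.0032917)^−240) = £120.67.
Total interest on Offer 2 = 240 × £120.67 − £20,000 = £8,960.80.
Offer 2 is lower by £4,411.20.

Offer 2 by £4,410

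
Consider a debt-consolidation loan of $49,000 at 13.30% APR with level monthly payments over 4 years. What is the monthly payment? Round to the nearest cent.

At 13.30% the monthly rate is 0.0110833, so the payment is 49,000 × 0.0110833 / (1 − 1.0110833^−48) = $1,321.86.

$1,321.86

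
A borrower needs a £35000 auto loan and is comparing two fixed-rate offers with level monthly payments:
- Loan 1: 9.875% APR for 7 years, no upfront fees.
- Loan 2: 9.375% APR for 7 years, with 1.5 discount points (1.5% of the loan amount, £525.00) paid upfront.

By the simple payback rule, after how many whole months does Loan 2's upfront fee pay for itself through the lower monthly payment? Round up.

Loan 1: monthly rate = 9.875%/12 = 0.0082292; payment = 35,000 × 0.0082292 / (1 − (1+0.0082292)^−84) = £578.78.
Loan 2: monthly rate = 9.375%/12 = 0.0078125; payment = 35,000 × 0.0078125 / (1 − (1+0.0078125)^−84) = £569.80.
Monthly savings = £578.78 − £569.80 = £8.98.
Break-even = £525.00 / £8.98 = 58.46 → 59 months.

59 months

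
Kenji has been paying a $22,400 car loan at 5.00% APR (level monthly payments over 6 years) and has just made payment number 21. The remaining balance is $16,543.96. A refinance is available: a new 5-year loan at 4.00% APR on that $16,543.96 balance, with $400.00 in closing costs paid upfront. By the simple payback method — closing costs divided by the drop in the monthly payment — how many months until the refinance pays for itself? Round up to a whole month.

Current payment = 22,400 × 5%/12 / (1 − (1+0.0041667)^−72) = $360.75.
Refinanced payment = 16,543.96 × 0.0033333 / (1 − (1+0.0033333)^−60) = $304.68.
Monthly savings = $360.75 − $304.68 = $56.07.
Break-even = $400.00 / $56.07 = 7.13 → 8 months.

8 months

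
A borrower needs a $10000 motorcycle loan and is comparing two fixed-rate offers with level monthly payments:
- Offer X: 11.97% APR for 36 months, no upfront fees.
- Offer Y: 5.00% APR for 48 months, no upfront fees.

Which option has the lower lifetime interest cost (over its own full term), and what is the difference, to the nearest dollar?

Offer Y by $898

Offer X: monthly rate = 11.97%/12 = 0.0099750; payment = 10,000 × 0.0099750 / (1 − (1+0.0099750)^−36) = $332.00.
Total interest on Offer X = 36 × $332.00 − $10,000 = $1,952.00.
Offer Y: monthly rate = 5%/12 = 0.0041667; payment = 10,000 × 0.0041667 / (1 − (1+0.0041667)^−48) = $230.29.
Total interest on Offer Y = 48 × $230.29 − $10,000 = $1,053.92.
Offer Y is lower by $898.08.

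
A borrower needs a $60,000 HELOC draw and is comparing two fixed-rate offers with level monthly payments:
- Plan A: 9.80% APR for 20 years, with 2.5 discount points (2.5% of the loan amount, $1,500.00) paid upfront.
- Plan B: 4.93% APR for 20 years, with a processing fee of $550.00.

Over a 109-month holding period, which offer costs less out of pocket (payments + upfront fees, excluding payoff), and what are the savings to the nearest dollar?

Plan A: at 9.80% the monthly rate is 0.0081667, so the payment is 60,000 × 0.0081667 / (1 − 1.0081667^−240) = $571.09.
Plan B: at 4.93% the monthly rate is 0.0041083, so the payment is 60,000 × 0.0041083 / (1 − 1.0041083^−240) = $393.66.
Over 109 months: Plan A costs 109 × $571.09 + $1,500.00 = $63,748.81; Plan B costs 109 × $393.66 + $550.00 = $43,458.94.
Plan B is cheaper by $63,748.81 − $43,458.94 = $20,289.87.

Plan B by $20,290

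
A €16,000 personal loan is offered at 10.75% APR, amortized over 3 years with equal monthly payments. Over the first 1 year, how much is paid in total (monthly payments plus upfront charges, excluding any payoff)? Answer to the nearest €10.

€6,260

Monthly rate = 10.75%/12 = 0.0089583; payment = 16,000 × 0.0089583 / (1 − (1+0.0089583)^−36) = €521.93.
Total outlay = 12 × €521.93 = €6,263.16.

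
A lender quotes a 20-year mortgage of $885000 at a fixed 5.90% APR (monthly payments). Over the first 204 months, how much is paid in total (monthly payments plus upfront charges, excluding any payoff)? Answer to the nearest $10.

$1,283,050

Monthly rate = 5.9%/12 = 0.0049167; payment = 885,000 × 0.0049167 / (1 − (1+0.0049167)^−240) = $6,289.46.
Total outlay = 204 × $6,289.46 = $1,283,049.84.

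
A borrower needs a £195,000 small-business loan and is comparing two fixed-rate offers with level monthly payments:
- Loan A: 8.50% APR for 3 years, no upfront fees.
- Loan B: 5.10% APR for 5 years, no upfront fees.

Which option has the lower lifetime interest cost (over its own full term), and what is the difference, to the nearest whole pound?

Loan A: monthly rate = 8.5%/12 = 0.0070833; payment = 195,000 × 0.0070833 / (1 − (1+0.0070833)^−36) = £6,155.67.
Total interest on Loan A = 36 × £6,155.67 − £195,000 = £26,604.12.
Loan B: at 5.10% the monthly rate is 0.0042500, so the payment is 195,000 × 0.0042500 / (1 − 1.0042500^−60) = £3,688.83.
Total interest on Loan B = 60 × £3,688.83 − £195,000 = £26,329.80.
Loan B is lower by £274.32.

Loan B by £274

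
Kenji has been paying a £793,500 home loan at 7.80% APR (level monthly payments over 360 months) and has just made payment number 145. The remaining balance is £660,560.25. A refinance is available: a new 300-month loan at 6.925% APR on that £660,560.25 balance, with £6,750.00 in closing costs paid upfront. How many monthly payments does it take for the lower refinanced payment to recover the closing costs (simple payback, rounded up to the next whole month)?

Current payment = 793,500 × 7.8%/12 / (1 − (1+0.0065000)^−360) = £5,712.17.
Refinanced payment = 660,560.25 × 0.0057708 / (1 − (1+0.0057708)^−300) = £4,637.15.
Monthly savings = £5,712.17 − £4,637.15 = £1,075.02.
Break-even = £6,750.00 / £1,075.02 = 6.28 → 7 months.

7 months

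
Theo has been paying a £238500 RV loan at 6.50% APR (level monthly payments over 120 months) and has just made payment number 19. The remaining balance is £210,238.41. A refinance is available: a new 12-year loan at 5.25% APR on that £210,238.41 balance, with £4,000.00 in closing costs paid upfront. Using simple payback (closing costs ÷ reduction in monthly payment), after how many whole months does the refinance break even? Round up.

Current payment = 238,500 × 6.5%/12 / (1 − (1+0.0054167)^−120) = £2,708.12.
Refinanced payment = 210,238.41 × 0.0043750 / (1 − (1+0.0043750)^−144) = £1,970.95.
Monthly savings = £2,708.12 − £1,970.95 = £737.17.
Break-even = £4,000.00 / £737.17 = 5.43 → 6 months.

6 months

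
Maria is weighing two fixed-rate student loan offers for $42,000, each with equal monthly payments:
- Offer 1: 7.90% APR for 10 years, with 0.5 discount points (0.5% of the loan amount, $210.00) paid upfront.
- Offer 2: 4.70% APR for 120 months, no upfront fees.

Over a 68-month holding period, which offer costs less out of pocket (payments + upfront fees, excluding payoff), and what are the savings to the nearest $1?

Offer 1: at 7.90% the monthly rate is 0.0065833, so the payment is 42,000 × 0.0065833 / (1 − 1.0065833^−120) = $507.36.
Offer 2: at 4.70% the monthly rate is 0.0039167, so the payment is 42,000 × 0.0039167 / (1 − 1.0039167^−120) = $439.34.
Over 68 months: Offer 1 costs 68 × $507.36 + $210.00 = $34,710.48; Offer 2 costs 68 × $439.34 = $29,875.12.
Offer 2 is cheaper by $34,710.48 − $29,875.12 = $4,835.36.

Offer 2 by $4,835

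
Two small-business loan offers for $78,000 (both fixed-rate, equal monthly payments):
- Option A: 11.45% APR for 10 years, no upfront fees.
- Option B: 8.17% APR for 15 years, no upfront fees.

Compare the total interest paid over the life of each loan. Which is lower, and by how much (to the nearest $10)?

Option A by $4,230

Option A: at 11.45% the monthly rate is 0.0095417, so the payment is 78,000 × 0.0095417 / (1 − 1.0095417^−120) = $1,094.41.
Total interest on Option A = 120 × $1,094.41 − $78,000 = $53,329.20.
Option B: at 8.17% the monthly rate is 0.0068083, so the payment is 78,000 × 0.0068083 / (1 − 1.0068083^−180) = $753.08.
Total interest on Option B = 180 × $753.08 − $78,000 = $57,554.40.
Option A is lower by $4,225.20.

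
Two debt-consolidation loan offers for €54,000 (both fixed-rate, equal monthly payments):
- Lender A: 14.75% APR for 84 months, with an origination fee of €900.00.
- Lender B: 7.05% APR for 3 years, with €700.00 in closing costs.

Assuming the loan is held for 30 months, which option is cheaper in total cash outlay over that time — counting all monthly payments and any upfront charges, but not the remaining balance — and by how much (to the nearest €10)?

Lender A: monthly rate = 14.75%/12 = 0.0122917; payment = 54,000 × 0.0122917 / (1 − (1+0.0122917)^−84) = €1,034.47.
Lender B: at 7.05% the monthly rate is 0.0058750, so the payment is 54,000 × 0.0058750 / (1 − 1.0058750^−36) = €1,668.60.
Over 30 months: Lender A costs 30 × €1,034.47 + €900.00 = €31,934.10; Lender B costs 30 × €1,668.60 + €700.00 = €50,758.00.
Lender A is cheaper by €50,758.00 − €31,934.10 = €18,823.90.

Lender A by €18,820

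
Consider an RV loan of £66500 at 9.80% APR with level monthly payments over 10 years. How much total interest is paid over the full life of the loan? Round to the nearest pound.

£38,074

At 9.80% the monthly rate is 0.0081667, so the payment is 66,500 × 0.0081667 / (1 − 1.0081667^−120) = £871.45.
Total paid = 120 × £871.45 = £104,574.00; interest = £104,574.00 − £66,500 = £38,074.00.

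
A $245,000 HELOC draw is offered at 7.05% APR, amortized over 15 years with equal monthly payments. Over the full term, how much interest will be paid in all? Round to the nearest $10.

At 7.05% the monthly rate is 0.0058750, so the payment is 245,000 × 0.0058750 / (1 − 1.0058750^−180) = $2,208.98.
Total paid = 180 × $2,208.98 = $397,616.40; interest = $397,616.40 − $245,000 = $152,616.40.

$152,620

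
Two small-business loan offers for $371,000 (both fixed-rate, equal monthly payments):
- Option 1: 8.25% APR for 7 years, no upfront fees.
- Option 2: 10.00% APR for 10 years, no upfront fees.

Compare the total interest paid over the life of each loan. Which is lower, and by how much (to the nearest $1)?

Option 1: at 8.25% the monthly rate is 0.0068750, so the payment is 371,000 × 0.0068750 / (1 − 1.0068750^−84) = $5,828.80.
Total interest on Option 1 = 84 × $5,828.80 − $371,000 = $118,619.20.
Option 2: monthly rate = 10%/12 = 0.0083333; payment = 371,000 × 0.0083333 / (1 − (1+0.0083333)^−120) = $4,902.79.
Total interest on Option 2 = 120 × $4,902.79 − $371,000 = $217,334.80.
Option 1 is lower by $98,715.60.

Option 1 by $98,716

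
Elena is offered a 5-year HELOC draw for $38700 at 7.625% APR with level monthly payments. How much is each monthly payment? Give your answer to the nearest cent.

Monthly rate = 7.625%/12 = 0.0063542; payment = 38,700 × 0.0063542 / (1 − (1+0.0063542)^−60) = $777.77.

$777.77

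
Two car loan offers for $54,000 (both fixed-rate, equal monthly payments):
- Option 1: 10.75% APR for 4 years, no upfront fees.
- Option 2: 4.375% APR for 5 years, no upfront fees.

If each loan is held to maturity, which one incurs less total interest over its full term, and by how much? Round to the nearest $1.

Option 2 by $6,458

Option 1: at 10.75% the monthly rate is 0.0089583, so the payment is 54,000 × 0.0089583 / (1 − 1.0089583^−48) = $1,389.11.
Total interest on Option 1 = 48 × $1,389.11 − $54,000 = $12,677.28.
Option 2: monthly rate = 4.375%/12 = 0.0036458; payment = 54,000 × 0.0036458 / (1 − (1+0.0036458)^−60) = $1,003.66.
Total interest on Option 2 = 60 × $1,003.66 − $54,000 = $6,219.60.
Option 2 is lower by $6,457.68.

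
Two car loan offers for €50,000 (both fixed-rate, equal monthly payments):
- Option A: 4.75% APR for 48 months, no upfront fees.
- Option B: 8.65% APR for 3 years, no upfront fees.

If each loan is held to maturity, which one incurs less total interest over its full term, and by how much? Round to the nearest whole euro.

Option A by €1,948

Option A: monthly rate = 4.75%/12 = 0.0039583; payment = 50,000 × 0.0039583 / (1 − (1+0.0039583)^−48) = €1,145.81.
Total interest on Option A = 48 × €1,145.81 − €50,000 = €4,998.88.
Option B: at 8.65% the monthly rate is 0.0072083, so the payment is 50,000 × 0.0072083 / (1 − 1.0072083^−36) = €1,581.85.
Total interest on Option B = 36 × €1,581.85 − €50,000 = €6,946.60.
Option A is lower by €1,947.72.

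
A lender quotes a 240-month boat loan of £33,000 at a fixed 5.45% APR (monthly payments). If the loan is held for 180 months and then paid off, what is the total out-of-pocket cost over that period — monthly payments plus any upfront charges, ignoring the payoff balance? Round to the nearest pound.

£40,693

At 5.45% the monthly rate is 0.0045417, so the payment is 33,000 × 0.0045417 / (1 − 1.0045417^−240) = £226.07.
Total outlay = 180 × £226.07 = £40,692.60.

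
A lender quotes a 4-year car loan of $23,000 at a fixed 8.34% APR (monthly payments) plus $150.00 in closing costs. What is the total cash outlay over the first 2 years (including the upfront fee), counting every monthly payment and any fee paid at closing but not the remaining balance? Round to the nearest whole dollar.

$13,714

Monthly rate = 8.34%/12 = 0.0069500; payment = 23,000 × 0.0069500 / (1 − (1+0.0069500)^−48) = $565.18.
Total outlay = 24 × $565.18 + $150.00 = $13,714.32.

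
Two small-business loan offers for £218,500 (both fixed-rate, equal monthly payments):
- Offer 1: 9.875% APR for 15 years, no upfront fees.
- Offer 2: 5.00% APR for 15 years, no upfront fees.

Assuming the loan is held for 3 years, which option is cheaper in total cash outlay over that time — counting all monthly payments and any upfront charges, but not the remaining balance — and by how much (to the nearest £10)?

Offer 2 by £21,720

Offer 1: at 9.875% the monthly rate is 0.0082292, so the payment is 218,500 × 0.0082292 / (1 − 1.0082292^−180) = £2,331.33.
Offer 2: at 5.00% the monthly rate is 0.0041667, so the payment is 218,500 × 0.0041667 / (1 − 1.0041667^−180) = £1,727.88.
Over 36 months: Offer 1 costs 36 × £2,331.33 = £83,927.88; Offer 2 costs 36 × £1,727.88 = £62,203.68.
Offer 2 is cheaper by £83,927.88 − £62,203.68 = £21,724.20.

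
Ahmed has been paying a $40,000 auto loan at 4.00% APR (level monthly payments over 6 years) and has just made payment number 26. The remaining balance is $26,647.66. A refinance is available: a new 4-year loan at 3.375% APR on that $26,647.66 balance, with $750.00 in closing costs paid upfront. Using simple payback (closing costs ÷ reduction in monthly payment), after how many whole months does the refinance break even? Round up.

Current payment = 40,000 × 4%/12 / (1 − (1+0.0033333)^−72) = $625.81.
Refinanced payment = 26,647.66 × 0.0028125 / (1 − (1+0.0028125)^−48) = $594.25.
Monthly savings = $625.81 − $594.25 = $31.56.
Break-even = $750.00 / $31.56 = 23.76 → 24 months.

24 months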